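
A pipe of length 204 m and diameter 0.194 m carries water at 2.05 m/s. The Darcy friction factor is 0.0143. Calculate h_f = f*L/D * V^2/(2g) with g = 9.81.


Darcy-Weisbach equation: h_f = f * (L/D) * V^2/(2g).
f * L/D = 0.0143 * 204/0.194 = 15.0371.
V^2/(2g) = 2.05^2 / (2*9.81) = 4.2025 / 19.62 = 0.2142 m.
h_f = 15.0371 * 0.2142 = 3.221 m.

3.221


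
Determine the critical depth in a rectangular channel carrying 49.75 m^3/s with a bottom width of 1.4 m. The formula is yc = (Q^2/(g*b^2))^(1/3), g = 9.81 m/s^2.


Using yc = (Q^2 / (g * b^2))^(1/3):
Q^2 = 49.75^2 = 2475.06.
g * b^2 = 9.81 * 1.4^2 = 9.81 * 1.96 = 19.23.
Q^2 / (g*b^2) = 2475.06 / 19.23 = 128.7083.
yc = 128.7083^(1/3) = 5.0492 m.

5.0492


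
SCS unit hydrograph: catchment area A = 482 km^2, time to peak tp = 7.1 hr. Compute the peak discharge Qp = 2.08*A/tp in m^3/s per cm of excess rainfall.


SCS formula: Qp = 2.08 * A / tp.
Qp = 2.08 * 482 / 7.1
   = 1002.56 / 7.1
   = 141.21 m^3/s per cm.

141.21


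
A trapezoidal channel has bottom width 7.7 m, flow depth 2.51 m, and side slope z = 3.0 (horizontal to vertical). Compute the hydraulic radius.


For a trapezoidal section with side slope z:
A = (b + z*y)*y = (7.7 + 3.0*2.51)*2.51 = 38.227 m^2.
P = b + 2*y*sqrt(1 + z^2) = 7.7 + 2*2.51*sqrt(1 + 3.0^2) = 23.575 m.
R = A/P = 38.227 / 23.575 = 1.6215 m.

1.6215


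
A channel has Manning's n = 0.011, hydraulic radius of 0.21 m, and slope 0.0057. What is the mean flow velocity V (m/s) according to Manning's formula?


Manning's equation gives V = (1/n) * R^(2/3) * S^(1/2).
First, compute R^(2/3) = 0.21^(2/3) = 0.3533.
Next, S^(1/2) = 0.0057^(1/2) = 0.075498.
Then 1/n = 1/0.011 = 90.91.
V = 90.91 * 0.3533 * 0.075498 = 2.4249 m/s.

2.4249


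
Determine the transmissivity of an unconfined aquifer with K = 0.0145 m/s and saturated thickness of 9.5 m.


Transmissivity is defined as T = K * h.
T = 0.0145 * 9.5
  = 0.1378 m^2/s.

0.1378


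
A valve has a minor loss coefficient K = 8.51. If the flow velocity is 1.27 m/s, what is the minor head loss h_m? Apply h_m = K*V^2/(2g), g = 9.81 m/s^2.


Minor loss formula: h_m = K * V^2/(2g).
V^2 = 1.27^2 = 1.6129.
V^2/(2g) = 1.6129 / 19.62 = 0.0822 m.
h_m = 8.51 * 0.0822 = 0.6996 m.

0.6996


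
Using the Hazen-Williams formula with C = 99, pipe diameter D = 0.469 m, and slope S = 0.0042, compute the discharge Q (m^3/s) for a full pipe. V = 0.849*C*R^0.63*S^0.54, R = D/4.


For a full circular pipe, R = D/4 = 0.469/4 = 0.1172 m.
V = 0.849 * 99 * 0.1172^0.63 * 0.0042^0.54
  = 0.849 * 99 * 0.259144 * 0.052066
  = 1.1341 m/s.
Pipe area A = pi*D^2/4 = pi*0.469^2/4 = 0.1728 m^2.
Q = A * V = 0.1728 * 1.1341 = 0.1959 m^3/s.

0.1959


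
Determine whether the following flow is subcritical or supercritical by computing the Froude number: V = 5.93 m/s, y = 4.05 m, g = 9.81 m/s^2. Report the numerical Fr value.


The Froude number is defined as Fr = V / sqrt(g*y).
g*y = 9.81 * 4.05 = 39.7305.
sqrt(g*y) = sqrt(39.7305) = 6.3032.
Fr = 5.93 / 6.3032 = 0.9408.
Since Fr < 1, the flow is subcritical.

0.9408


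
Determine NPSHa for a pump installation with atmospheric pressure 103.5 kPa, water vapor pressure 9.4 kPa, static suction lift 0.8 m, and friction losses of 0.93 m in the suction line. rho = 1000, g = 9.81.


NPSHa = p_atm/(rho*g) - z_s - hf_s - p_vap/(rho*g).
p_atm/(rho*g) = 103.5*1000 / (1000*9.81) = 10.55 m.
p_vap/(rho*g) = 9.4*1000 / (1000*9.81) = 0.958 m.
NPSHa = 10.55 - 0.8 - 0.93 - 0.958
      = 7.86 m.

7.86


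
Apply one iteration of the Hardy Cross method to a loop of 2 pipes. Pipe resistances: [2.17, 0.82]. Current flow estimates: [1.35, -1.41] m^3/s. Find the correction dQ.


Numerator terms (r*Q*|Q|): 2.17*1.35*|1.35| = 3.9548; 0.82*-1.41*|-1.41| = -1.6302.
Sum of numerator = 2.3246.
Denominator terms (r*|Q|): 2.17*|1.35| = 2.9295; 0.82*|-1.41| = 1.1562.
2 * sum of denominator = 2 * 4.0857 = 8.1714.
dQ = -2.3246 / 8.1714 = -0.2845 m^3/s.

-0.2845


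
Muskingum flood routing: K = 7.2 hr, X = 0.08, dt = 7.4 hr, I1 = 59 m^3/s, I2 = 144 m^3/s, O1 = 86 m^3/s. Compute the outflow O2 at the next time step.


Muskingum coefficients:
denom = 2*K*(1-X) + dt = 2*7.2*(1-0.08) + 7.4 = 20.648.
C0 = (dt - 2*K*X)/denom = (7.4 - 2*7.2*0.08)/20.648 = 0.3026.
C1 = (dt + 2*K*X)/denom = (7.4 + 2*7.2*0.08)/20.648 = 0.4142.
C2 = (2*K*(1-X) - dt)/denom = 0.2832.
O2 = C0*I2 + C1*I1 + C2*O1
   = 0.3026*144 + 0.4142*59 + 0.2832*86
   = 92.37 m^3/s.

92.37


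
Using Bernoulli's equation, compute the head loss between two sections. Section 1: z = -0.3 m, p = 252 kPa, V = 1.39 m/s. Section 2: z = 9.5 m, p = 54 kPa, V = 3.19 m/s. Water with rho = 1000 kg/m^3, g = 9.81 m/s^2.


Total head at each section: H = z + p/(rho*g) + V^2/(2g).
H1 = -0.3 + 252*1000/(1000*9.81) + 1.39^2/(2*9.81)
   = -0.3 + 25.688 + 0.0985
   = 25.487 m.
H2 = 9.5 + 54*1000/(1000*9.81) + 3.19^2/(2*9.81)
   = 9.5 + 5.505 + 0.5187
   = 15.523 m.
h_L = H1 - H2 = 25.487 - 15.523 = 9.963 m.

9.963


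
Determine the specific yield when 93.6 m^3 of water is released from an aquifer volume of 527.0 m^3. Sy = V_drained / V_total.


Specific yield Sy = Volume drained / Total volume.
Sy = 93.6 / 527.0
   = 0.1776.

0.1776


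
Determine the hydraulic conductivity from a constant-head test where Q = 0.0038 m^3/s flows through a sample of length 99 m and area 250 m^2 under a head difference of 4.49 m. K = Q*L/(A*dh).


From K = Q*L / (A*dh):
Numerator: Q*L = 0.0038 * 99 = 0.3762.
Denominator: A*dh = 250 * 4.49 = 1122.5.
K = 0.3762 / 1122.5 = 0.000335 m/s.

0.000335


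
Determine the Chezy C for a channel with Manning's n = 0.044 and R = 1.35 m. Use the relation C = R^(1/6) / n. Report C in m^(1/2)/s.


The Chezy coefficient relates to Manning's n through C = R^(1/6) / n.
R^(1/6) = 1.35^(1/6) = 1.051289.
C = 1.051289 / 0.044 = 23.89 m^(1/2)/s.

23.89


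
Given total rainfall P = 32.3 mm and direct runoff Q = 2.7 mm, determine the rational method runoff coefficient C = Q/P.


The runoff coefficient C = runoff depth / rainfall depth.
C = 2.7 / 32.3
  = 0.0836.

0.0836


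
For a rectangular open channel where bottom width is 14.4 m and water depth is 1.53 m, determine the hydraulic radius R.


For a rectangular section:
Flow area A = b * y = 14.4 * 1.53 = 22.03 m^2.
Wetted perimeter P = b + 2y = 14.4 + 2*1.53 = 17.46 m.
Hydraulic radius R = A/P = 22.03 / 17.46 = 1.2619 m.

1.2619


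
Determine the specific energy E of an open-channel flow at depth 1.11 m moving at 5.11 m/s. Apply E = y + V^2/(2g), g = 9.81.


Specific energy E = y + V^2/(2g).
Velocity head = V^2/(2g) = 5.11^2 / (2*9.81) = 26.1121 / 19.62 = 1.3309 m.
E = 1.11 + 1.3309 = 2.4409 m.

2.4409


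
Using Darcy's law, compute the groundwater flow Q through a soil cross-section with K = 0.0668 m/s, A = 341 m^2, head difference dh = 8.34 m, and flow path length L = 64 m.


Darcy's law: Q = K * A * i, where i = dh/L.
Hydraulic gradient i = 8.34 / 64 = 0.130312.
Q = 0.0668 * 341 * 0.130312
  = 2.9684 m^3/s.

2.9684


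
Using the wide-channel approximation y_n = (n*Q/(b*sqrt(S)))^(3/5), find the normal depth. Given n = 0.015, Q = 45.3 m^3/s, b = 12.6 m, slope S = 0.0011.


We use the wide-channel approximation y_n = (n*Q/(b*sqrt(S)))^(3/5).
sqrt(S) = sqrt(0.0011) = 0.033166.
Numerator: n*Q = 0.015 * 45.3 = 0.6795.
Denominator: b*sqrt(S) = 12.6 * 0.033166 = 0.417892.
arg = 1.626.
y_n = 1.626^(3/5) = 1.3387 m.

1.3387


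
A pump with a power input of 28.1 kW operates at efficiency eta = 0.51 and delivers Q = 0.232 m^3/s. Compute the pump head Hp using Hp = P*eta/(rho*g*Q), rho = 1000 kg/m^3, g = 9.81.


Pump head formula: Hp = P * eta / (rho * g * Q).
Numerator: P * eta = 28.1 * 1000 * 0.51 = 14331.0 W.
Denominator: rho * g * Q = 1000 * 9.81 * 0.232 = 2275.92.
Hp = 14331.0 / 2275.92 = 6.3 m.

6.3


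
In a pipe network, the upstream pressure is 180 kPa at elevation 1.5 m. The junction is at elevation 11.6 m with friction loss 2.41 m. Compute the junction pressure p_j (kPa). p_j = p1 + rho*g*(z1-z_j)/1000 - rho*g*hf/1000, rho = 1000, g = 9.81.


Junction pressure: p_j = p1 + rho*g*(z1 - z_j)/1000 - rho*g*hf/1000.
Elevation term = 1000*9.81*(1.5 - 11.6)/1000 = -99.081 kPa.
Friction term = 1000*9.81*2.41/1000 = 23.642 kPa.
p_j = 180 + -99.081 - 23.642 = 57.28 kPa.

57.28


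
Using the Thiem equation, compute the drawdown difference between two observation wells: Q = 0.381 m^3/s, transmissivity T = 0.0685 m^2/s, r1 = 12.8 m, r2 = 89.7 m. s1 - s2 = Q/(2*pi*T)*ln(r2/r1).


Thiem equation: s1 - s2 = Q/(2*pi*T) * ln(r2/r1).
ln(r2/r1) = ln(89.7/12.8) = 1.947.
Q/(2*pi*T) = 0.381 / (2*pi*0.0685) = 0.381 / 0.4304 = 0.8852.
s1 - s2 = 0.8852 * 1.947 = 1.7236 m.

1.7236


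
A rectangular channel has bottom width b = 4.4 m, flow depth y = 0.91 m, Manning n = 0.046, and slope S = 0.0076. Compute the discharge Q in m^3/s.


For a rectangular channel, the cross-sectional area A = b * y = 4.4 * 0.91 = 4.0 m^2.
The wetted perimeter P = b + 2y = 4.4 + 2*0.91 = 6.22 m.
Hydraulic radius R = A/P = 4.0/6.22 = 0.6437 m.
Velocity V = (1/n)*R^(2/3)*S^(1/2) = (1/0.046)*0.6437^(2/3)*0.0076^(1/2) = 1.4129 m/s.
Discharge Q = A * V = 4.0 * 1.4129 = 5.657 m^3/s.

5.657


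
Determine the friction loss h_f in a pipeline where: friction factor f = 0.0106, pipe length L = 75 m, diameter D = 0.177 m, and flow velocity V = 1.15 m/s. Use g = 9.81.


Darcy-Weisbach equation: h_f = f * (L/D) * V^2/(2g).
f * L/D = 0.0106 * 75/0.177 = 4.4915.
V^2/(2g) = 1.15^2 / (2*9.81) = 1.3225 / 19.62 = 0.0674 m.
h_f = 4.4915 * 0.0674 = 0.303 m.

0.303


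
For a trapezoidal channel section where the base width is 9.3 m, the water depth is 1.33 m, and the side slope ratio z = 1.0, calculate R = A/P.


For a trapezoidal section with side slope z:
A = (b + z*y)*y = (9.3 + 1.0*1.33)*1.33 = 14.138 m^2.
P = b + 2*y*sqrt(1 + z^2) = 9.3 + 2*1.33*sqrt(1 + 1.0^2) = 13.062 m.
R = A/P = 14.138 / 13.062 = 1.0824 m.

1.0824


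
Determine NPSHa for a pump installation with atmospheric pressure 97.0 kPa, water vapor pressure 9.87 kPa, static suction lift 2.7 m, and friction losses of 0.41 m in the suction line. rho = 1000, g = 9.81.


NPSHa = p_atm/(rho*g) - z_s - hf_s - p_vap/(rho*g).
p_atm/(rho*g) = 97.0*1000 / (1000*9.81) = 9.888 m.
p_vap/(rho*g) = 9.87*1000 / (1000*9.81) = 1.006 m.
NPSHa = 9.888 - 2.7 - 0.41 - 1.006
      = 5.77 m.

5.77


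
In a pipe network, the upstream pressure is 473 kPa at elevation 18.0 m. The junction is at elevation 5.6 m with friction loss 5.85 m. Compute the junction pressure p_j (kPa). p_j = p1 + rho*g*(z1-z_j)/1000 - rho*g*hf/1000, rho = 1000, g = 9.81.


Junction pressure: p_j = p1 + rho*g*(z1 - z_j)/1000 - rho*g*hf/1000.
Elevation term = 1000*9.81*(18.0 - 5.6)/1000 = 121.644 kPa.
Friction term = 1000*9.81*5.85/1000 = 57.389 kPa.
p_j = 473 + 121.644 - 57.389 = 537.26 kPa.

537.26


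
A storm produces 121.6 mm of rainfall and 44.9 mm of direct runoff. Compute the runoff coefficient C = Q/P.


The runoff coefficient C = runoff depth / rainfall depth.
C = 44.9 / 121.6
  = 0.3692.

0.3692


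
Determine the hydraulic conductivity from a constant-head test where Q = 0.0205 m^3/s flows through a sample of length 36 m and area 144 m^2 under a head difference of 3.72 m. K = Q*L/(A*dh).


From K = Q*L / (A*dh):
Numerator: Q*L = 0.0205 * 36 = 0.738.
Denominator: A*dh = 144 * 3.72 = 535.68.
K = 0.738 / 535.68 = 0.001378 m/s.

0.001378


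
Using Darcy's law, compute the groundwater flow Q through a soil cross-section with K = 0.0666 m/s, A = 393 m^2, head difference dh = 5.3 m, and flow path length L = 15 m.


Darcy's law: Q = K * A * i, where i = dh/L.
Hydraulic gradient i = 5.3 / 15 = 0.353333.
Q = 0.0666 * 393 * 0.353333
  = 9.2481 m^3/s.

9.2481


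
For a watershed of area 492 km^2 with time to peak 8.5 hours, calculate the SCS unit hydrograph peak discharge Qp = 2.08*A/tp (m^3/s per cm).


SCS formula: Qp = 2.08 * A / tp.
Qp = 2.08 * 492 / 8.5
   = 1023.36 / 8.5
   = 120.4 m^3/s per cm.

120.4


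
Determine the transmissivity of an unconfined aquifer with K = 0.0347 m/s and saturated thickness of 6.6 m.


Transmissivity is defined as T = K * h.
T = 0.0347 * 6.6
  = 0.229 m^2/s.

0.229


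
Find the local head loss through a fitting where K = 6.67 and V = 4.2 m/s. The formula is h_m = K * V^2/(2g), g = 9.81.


Minor loss formula: h_m = K * V^2/(2g).
V^2 = 4.2^2 = 17.64.
V^2/(2g) = 17.64 / 19.62 = 0.8991 m.
h_m = 6.67 * 0.8991 = 5.9969 m.

5.9969


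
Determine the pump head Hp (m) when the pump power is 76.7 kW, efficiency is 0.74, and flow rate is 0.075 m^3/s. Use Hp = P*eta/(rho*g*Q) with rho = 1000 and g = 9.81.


Pump head formula: Hp = P * eta / (rho * g * Q).
Numerator: P * eta = 76.7 * 1000 * 0.74 = 56758.0 W.
Denominator: rho * g * Q = 1000 * 9.81 * 0.075 = 735.75.
Hp = 56758.0 / 735.75 = 77.14 m.

77.14


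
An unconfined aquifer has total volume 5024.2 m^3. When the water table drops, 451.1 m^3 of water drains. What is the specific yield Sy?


Specific yield Sy = Volume drained / Total volume.
Sy = 451.1 / 5024.2
   = 0.0898.

0.0898


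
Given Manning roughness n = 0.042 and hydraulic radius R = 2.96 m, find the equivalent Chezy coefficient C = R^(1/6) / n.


The Chezy coefficient relates to Manning's n through C = R^(1/6) / n.
R^(1/6) = 2.96^(1/6) = 1.198253.
C = 1.198253 / 0.042 = 28.53 m^(1/2)/s.

28.53


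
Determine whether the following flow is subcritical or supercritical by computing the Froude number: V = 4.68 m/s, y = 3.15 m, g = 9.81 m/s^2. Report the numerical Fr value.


The Froude number is defined as Fr = V / sqrt(g*y).
g*y = 9.81 * 3.15 = 30.9015.
sqrt(g*y) = sqrt(30.9015) = 5.5589.
Fr = 4.68 / 5.5589 = 0.8419.
Since Fr < 1, the flow is subcritical.

0.8419


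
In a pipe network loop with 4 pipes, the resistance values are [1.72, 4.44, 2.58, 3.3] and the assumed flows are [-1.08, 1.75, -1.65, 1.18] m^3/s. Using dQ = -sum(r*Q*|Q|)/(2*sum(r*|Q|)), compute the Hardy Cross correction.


Numerator terms (r*Q*|Q|): 1.72*-1.08*|-1.08| = -2.0062; 4.44*1.75*|1.75| = 13.5975; 2.58*-1.65*|-1.65| = -7.024; 3.3*1.18*|1.18| = 4.5949.
Sum of numerator = 9.1622.
Denominator terms (r*|Q|): 1.72*|-1.08| = 1.8576; 4.44*|1.75| = 7.77; 2.58*|-1.65| = 4.257; 3.3*|1.18| = 3.894.
2 * sum of denominator = 2 * 17.7786 = 35.5572.
dQ = -9.1622 / 35.5572 = -0.2577 m^3/s.

-0.2577


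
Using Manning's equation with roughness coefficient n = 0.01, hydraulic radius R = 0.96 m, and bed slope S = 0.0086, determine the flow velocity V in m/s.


Manning's equation gives V = (1/n) * R^(2/3) * S^(1/2).
First, compute R^(2/3) = 0.96^(2/3) = 0.9732.
Next, S^(1/2) = 0.0086^(1/2) = 0.092736.
Then 1/n = 1/0.01 = 100.0.
V = 100.0 * 0.9732 * 0.092736 = 9.0246 m/s.

9.0246


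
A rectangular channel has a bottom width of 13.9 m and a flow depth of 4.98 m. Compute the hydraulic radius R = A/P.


For a rectangular section:
Flow area A = b * y = 13.9 * 4.98 = 69.22 m^2.
Wetted perimeter P = b + 2y = 13.9 + 2*4.98 = 23.86 m.
Hydraulic radius R = A/P = 69.22 / 23.86 = 2.9012 m.

2.9012


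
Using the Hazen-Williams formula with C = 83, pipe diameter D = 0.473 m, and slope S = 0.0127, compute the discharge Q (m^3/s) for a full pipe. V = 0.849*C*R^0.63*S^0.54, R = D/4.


For a full circular pipe, R = D/4 = 0.473/4 = 0.1182 m.
V = 0.849 * 83 * 0.1182^0.63 * 0.0127^0.54
  = 0.849 * 83 * 0.260534 * 0.094635
  = 1.7374 m/s.
Pipe area A = pi*D^2/4 = pi*0.473^2/4 = 0.1757 m^2.
Q = A * V = 0.1757 * 1.7374 = 0.3053 m^3/s.

0.3053


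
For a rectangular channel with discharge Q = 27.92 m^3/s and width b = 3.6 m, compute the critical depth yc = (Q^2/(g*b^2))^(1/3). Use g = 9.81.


Using yc = (Q^2 / (g * b^2))^(1/3):
Q^2 = 27.92^2 = 779.53.
g * b^2 = 9.81 * 3.6^2 = 9.81 * 12.96 = 127.14.
Q^2 / (g*b^2) = 779.53 / 127.14 = 6.1313.
yc = 6.1313^(1/3) = 1.8303 m.

1.8303


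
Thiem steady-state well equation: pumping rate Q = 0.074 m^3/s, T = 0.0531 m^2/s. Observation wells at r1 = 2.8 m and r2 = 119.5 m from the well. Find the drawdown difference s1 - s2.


Thiem equation: s1 - s2 = Q/(2*pi*T) * ln(r2/r1).
ln(r2/r1) = ln(119.5/2.8) = 3.7537.
Q/(2*pi*T) = 0.074 / (2*pi*0.0531) = 0.074 / 0.3336 = 0.2218.
s1 - s2 = 0.2218 * 3.7537 = 0.8326 m.

0.8326


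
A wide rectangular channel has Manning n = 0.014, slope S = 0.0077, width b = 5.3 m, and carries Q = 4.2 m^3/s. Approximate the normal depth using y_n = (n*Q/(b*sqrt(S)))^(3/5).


We use the wide-channel approximation y_n = (n*Q/(b*sqrt(S)))^(3/5).
sqrt(S) = sqrt(0.0077) = 0.08775.
Numerator: n*Q = 0.014 * 4.2 = 0.0588.
Denominator: b*sqrt(S) = 5.3 * 0.08775 = 0.465075.
arg = 0.1264.
y_n = 0.1264^(3/5) = 0.2891 m.

0.2891


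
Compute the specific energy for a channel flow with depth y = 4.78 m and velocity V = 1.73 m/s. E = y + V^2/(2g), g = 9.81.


Specific energy E = y + V^2/(2g).
Velocity head = V^2/(2g) = 1.73^2 / (2*9.81) = 2.9929 / 19.62 = 0.1525 m.
E = 4.78 + 0.1525 = 4.9325 m.

4.9325


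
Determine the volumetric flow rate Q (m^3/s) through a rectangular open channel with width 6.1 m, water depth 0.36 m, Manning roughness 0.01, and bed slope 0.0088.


For a rectangular channel, the cross-sectional area A = b * y = 6.1 * 0.36 = 2.2 m^2.
The wetted perimeter P = b + 2y = 6.1 + 2*0.36 = 6.82 m.
Hydraulic radius R = A/P = 2.2/6.82 = 0.322 m.
Velocity V = (1/n)*R^(2/3)*S^(1/2) = (1/0.01)*0.322^(2/3)*0.0088^(1/2) = 4.407 m/s.
Discharge Q = A * V = 2.2 * 4.407 = 9.678 m^3/s.

9.678


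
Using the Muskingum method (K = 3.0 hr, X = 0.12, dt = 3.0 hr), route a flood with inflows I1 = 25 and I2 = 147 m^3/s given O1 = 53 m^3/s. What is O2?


Muskingum coefficients:
denom = 2*K*(1-X) + dt = 2*3.0*(1-0.12) + 3.0 = 8.28.
C0 = (dt - 2*K*X)/denom = (3.0 - 2*3.0*0.12)/8.28 = 0.2754.
C1 = (dt + 2*K*X)/denom = (3.0 + 2*3.0*0.12)/8.28 = 0.4493.
C2 = (2*K*(1-X) - dt)/denom = 0.2754.
O2 = C0*I2 + C1*I1 + C2*O1
   = 0.2754*147 + 0.4493*25 + 0.2754*53
   = 66.3 m^3/s.

66.3


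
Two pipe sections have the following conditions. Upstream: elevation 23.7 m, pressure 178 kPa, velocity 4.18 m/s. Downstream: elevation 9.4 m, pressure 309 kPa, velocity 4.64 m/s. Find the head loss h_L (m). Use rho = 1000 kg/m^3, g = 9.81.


Total head at each section: H = z + p/(rho*g) + V^2/(2g).
H1 = 23.7 + 178*1000/(1000*9.81) + 4.18^2/(2*9.81)
   = 23.7 + 18.145 + 0.8905
   = 42.735 m.
H2 = 9.4 + 309*1000/(1000*9.81) + 4.64^2/(2*9.81)
   = 9.4 + 31.498 + 1.0973
   = 41.996 m.
h_L = H1 - H2 = 42.735 - 41.996 = 0.739 m.

0.739


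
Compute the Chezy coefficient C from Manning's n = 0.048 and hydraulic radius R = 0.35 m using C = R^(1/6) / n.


The Chezy coefficient relates to Manning's n through C = R^(1/6) / n.
R^(1/6) = 0.35^(1/6) = 0.839482.
C = 0.839482 / 0.048 = 17.49 m^(1/2)/s.

17.49


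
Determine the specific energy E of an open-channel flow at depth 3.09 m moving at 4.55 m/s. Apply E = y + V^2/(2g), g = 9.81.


Specific energy E = y + V^2/(2g).
Velocity head = V^2/(2g) = 4.55^2 / (2*9.81) = 20.7025 / 19.62 = 1.0552 m.
E = 3.09 + 1.0552 = 4.1452 m.

4.1452


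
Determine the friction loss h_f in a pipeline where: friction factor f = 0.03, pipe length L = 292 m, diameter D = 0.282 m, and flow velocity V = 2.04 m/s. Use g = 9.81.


Darcy-Weisbach equation: h_f = f * (L/D) * V^2/(2g).
f * L/D = 0.03 * 292/0.282 = 31.0638.
V^2/(2g) = 2.04^2 / (2*9.81) = 4.1616 / 19.62 = 0.2121 m.
h_f = 31.0638 * 0.2121 = 6.589 m.

6.589


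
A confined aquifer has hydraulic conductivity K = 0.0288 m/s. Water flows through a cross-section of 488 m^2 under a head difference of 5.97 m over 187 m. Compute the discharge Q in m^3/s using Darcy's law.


Darcy's law: Q = K * A * i, where i = dh/L.
Hydraulic gradient i = 5.97 / 187 = 0.031925.
Q = 0.0288 * 488 * 0.031925
  = 0.4487 m^3/s.

0.4487


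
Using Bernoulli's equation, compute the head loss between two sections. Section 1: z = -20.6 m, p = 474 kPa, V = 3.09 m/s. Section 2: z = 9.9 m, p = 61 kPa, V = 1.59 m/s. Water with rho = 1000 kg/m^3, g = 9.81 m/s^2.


Total head at each section: H = z + p/(rho*g) + V^2/(2g).
H1 = -20.6 + 474*1000/(1000*9.81) + 3.09^2/(2*9.81)
   = -20.6 + 48.318 + 0.4867
   = 28.205 m.
H2 = 9.9 + 61*1000/(1000*9.81) + 1.59^2/(2*9.81)
   = 9.9 + 6.218 + 0.1289
   = 16.247 m.
h_L = H1 - H2 = 28.205 - 16.247 = 11.958 m.

11.958


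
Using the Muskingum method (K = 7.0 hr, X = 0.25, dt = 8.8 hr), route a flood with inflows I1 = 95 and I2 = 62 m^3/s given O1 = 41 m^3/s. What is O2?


Muskingum coefficients:
denom = 2*K*(1-X) + dt = 2*7.0*(1-0.25) + 8.8 = 19.3.
C0 = (dt - 2*K*X)/denom = (8.8 - 2*7.0*0.25)/19.3 = 0.2746.
C1 = (dt + 2*K*X)/denom = (8.8 + 2*7.0*0.25)/19.3 = 0.6373.
C2 = (2*K*(1-X) - dt)/denom = 0.0881.
O2 = C0*I2 + C1*I1 + C2*O1
   = 0.2746*62 + 0.6373*95 + 0.0881*41
   = 81.18 m^3/s.

81.18


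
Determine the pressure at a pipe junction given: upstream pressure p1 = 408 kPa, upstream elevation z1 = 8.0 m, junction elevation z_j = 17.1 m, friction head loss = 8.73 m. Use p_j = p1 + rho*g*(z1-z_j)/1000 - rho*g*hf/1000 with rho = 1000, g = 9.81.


Junction pressure: p_j = p1 + rho*g*(z1 - z_j)/1000 - rho*g*hf/1000.
Elevation term = 1000*9.81*(8.0 - 17.1)/1000 = -89.271 kPa.
Friction term = 1000*9.81*8.73/1000 = 85.641 kPa.
p_j = 408 + -89.271 - 85.641 = 233.09 kPa.

233.09


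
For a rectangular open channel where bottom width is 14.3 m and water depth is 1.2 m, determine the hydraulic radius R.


For a rectangular section:
Flow area A = b * y = 14.3 * 1.2 = 17.16 m^2.
Wetted perimeter P = b + 2y = 14.3 + 2*1.2 = 16.7 m.
Hydraulic radius R = A/P = 17.16 / 16.7 = 1.0275 m.

1.0275


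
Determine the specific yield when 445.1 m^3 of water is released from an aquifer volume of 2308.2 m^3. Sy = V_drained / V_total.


Specific yield Sy = Volume drained / Total volume.
Sy = 445.1 / 2308.2
   = 0.1928.

0.1928


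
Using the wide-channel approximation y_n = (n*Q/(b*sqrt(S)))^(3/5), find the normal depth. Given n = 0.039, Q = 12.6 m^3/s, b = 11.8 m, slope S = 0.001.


We use the wide-channel approximation y_n = (n*Q/(b*sqrt(S)))^(3/5).
sqrt(S) = sqrt(0.001) = 0.031623.
Numerator: n*Q = 0.039 * 12.6 = 0.4914.
Denominator: b*sqrt(S) = 11.8 * 0.031623 = 0.373151.
arg = 1.3169.
y_n = 1.3169^(3/5) = 1.1796 m.

1.1796


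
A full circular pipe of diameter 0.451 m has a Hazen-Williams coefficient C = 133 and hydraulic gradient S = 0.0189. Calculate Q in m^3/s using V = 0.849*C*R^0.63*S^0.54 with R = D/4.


For a full circular pipe, R = D/4 = 0.451/4 = 0.1128 m.
V = 0.849 * 133 * 0.1128^0.63 * 0.0189^0.54
  = 0.849 * 133 * 0.252833 * 0.117298
  = 3.3487 m/s.
Pipe area A = pi*D^2/4 = pi*0.451^2/4 = 0.1598 m^2.
Q = A * V = 0.1598 * 3.3487 = 0.535 m^3/s.

0.535


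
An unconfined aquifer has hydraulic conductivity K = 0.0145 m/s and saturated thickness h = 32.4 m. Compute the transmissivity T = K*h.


Transmissivity is defined as T = K * h.
T = 0.0145 * 32.4
  = 0.4698 m^2/s.

0.4698


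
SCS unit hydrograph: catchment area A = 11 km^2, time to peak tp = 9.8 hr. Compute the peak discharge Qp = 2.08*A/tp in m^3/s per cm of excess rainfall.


SCS formula: Qp = 2.08 * A / tp.
Qp = 2.08 * 11 / 9.8
   = 22.88 / 9.8
   = 2.33 m^3/s per cm.

2.33


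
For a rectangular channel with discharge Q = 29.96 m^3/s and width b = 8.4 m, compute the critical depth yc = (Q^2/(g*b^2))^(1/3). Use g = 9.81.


Using yc = (Q^2 / (g * b^2))^(1/3):
Q^2 = 29.96^2 = 897.6.
g * b^2 = 9.81 * 8.4^2 = 9.81 * 70.56 = 692.19.
Q^2 / (g*b^2) = 897.6 / 692.19 = 1.2968.
yc = 1.2968^(1/3) = 1.0905 m.

1.0905


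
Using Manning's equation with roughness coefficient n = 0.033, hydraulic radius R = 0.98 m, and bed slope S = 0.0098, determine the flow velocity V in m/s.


Manning's equation gives V = (1/n) * R^(2/3) * S^(1/2).
First, compute R^(2/3) = 0.98^(2/3) = 0.9866.
Next, S^(1/2) = 0.0098^(1/2) = 0.098995.
Then 1/n = 1/0.033 = 30.3.
V = 30.3 * 0.9866 * 0.098995 = 2.9597 m/s.

2.9597


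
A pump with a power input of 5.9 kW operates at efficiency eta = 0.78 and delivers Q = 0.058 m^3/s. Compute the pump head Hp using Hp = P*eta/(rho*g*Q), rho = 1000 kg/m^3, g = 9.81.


Pump head formula: Hp = P * eta / (rho * g * Q).
Numerator: P * eta = 5.9 * 1000 * 0.78 = 4602.0 W.
Denominator: rho * g * Q = 1000 * 9.81 * 0.058 = 568.98.
Hp = 4602.0 / 568.98 = 8.09 m.

8.09


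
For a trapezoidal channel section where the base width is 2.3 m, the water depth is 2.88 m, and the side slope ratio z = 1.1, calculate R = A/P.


For a trapezoidal section with side slope z:
A = (b + z*y)*y = (2.3 + 1.1*2.88)*2.88 = 15.748 m^2.
P = b + 2*y*sqrt(1 + z^2) = 2.3 + 2*2.88*sqrt(1 + 1.1^2) = 10.863 m.
R = A/P = 15.748 / 10.863 = 1.4497 m.

1.4497


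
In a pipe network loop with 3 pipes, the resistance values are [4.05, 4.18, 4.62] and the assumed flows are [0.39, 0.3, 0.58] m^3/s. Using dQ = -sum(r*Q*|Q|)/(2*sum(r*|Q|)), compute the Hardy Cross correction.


Numerator terms (r*Q*|Q|): 4.05*0.39*|0.39| = 0.616; 4.18*0.3*|0.3| = 0.3762; 4.62*0.58*|0.58| = 1.5542.
Sum of numerator = 2.5464.
Denominator terms (r*|Q|): 4.05*|0.39| = 1.5795; 4.18*|0.3| = 1.254; 4.62*|0.58| = 2.6796.
2 * sum of denominator = 2 * 5.5131 = 11.0262.
dQ = -2.5464 / 11.0262 = -0.2309 m^3/s.

-0.2309


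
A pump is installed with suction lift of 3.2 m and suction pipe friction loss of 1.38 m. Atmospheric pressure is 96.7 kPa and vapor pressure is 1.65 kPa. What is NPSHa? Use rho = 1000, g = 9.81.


NPSHa = p_atm/(rho*g) - z_s - hf_s - p_vap/(rho*g).
p_atm/(rho*g) = 96.7*1000 / (1000*9.81) = 9.857 m.
p_vap/(rho*g) = 1.65*1000 / (1000*9.81) = 0.168 m.
NPSHa = 9.857 - 3.2 - 1.38 - 0.168
      = 5.11 m.

5.11


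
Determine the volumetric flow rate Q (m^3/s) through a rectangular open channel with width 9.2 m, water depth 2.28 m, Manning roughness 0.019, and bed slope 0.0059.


For a rectangular channel, the cross-sectional area A = b * y = 9.2 * 2.28 = 20.98 m^2.
The wetted perimeter P = b + 2y = 9.2 + 2*2.28 = 13.76 m.
Hydraulic radius R = A/P = 20.98/13.76 = 1.5244 m.
Velocity V = (1/n)*R^(2/3)*S^(1/2) = (1/0.019)*1.5244^(2/3)*0.0059^(1/2) = 5.3548 m/s.
Discharge Q = A * V = 20.98 * 5.3548 = 112.322 m^3/s.

112.322


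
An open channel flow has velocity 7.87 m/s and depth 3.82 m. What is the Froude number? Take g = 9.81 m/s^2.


The Froude number is defined as Fr = V / sqrt(g*y).
g*y = 9.81 * 3.82 = 37.4742.
sqrt(g*y) = sqrt(37.4742) = 6.1216.
Fr = 7.87 / 6.1216 = 1.2856.

1.2856


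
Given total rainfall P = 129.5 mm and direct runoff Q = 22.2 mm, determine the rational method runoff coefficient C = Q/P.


The runoff coefficient C = runoff depth / rainfall depth.
C = 22.2 / 129.5
  = 0.1714.

0.1714


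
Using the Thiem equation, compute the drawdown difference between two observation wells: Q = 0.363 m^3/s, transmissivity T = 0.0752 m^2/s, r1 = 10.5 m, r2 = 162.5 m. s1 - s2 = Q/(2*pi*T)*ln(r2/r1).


Thiem equation: s1 - s2 = Q/(2*pi*T) * ln(r2/r1).
ln(r2/r1) = ln(162.5/10.5) = 2.7393.
Q/(2*pi*T) = 0.363 / (2*pi*0.0752) = 0.363 / 0.4725 = 0.7683.
s1 - s2 = 0.7683 * 2.7393 = 2.1045 m.

2.1045


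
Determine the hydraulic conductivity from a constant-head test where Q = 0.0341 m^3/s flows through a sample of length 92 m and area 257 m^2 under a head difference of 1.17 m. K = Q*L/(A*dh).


From K = Q*L / (A*dh):
Numerator: Q*L = 0.0341 * 92 = 3.1372.
Denominator: A*dh = 257 * 1.17 = 300.69.
K = 3.1372 / 300.69 = 0.010433 m/s.

0.010433


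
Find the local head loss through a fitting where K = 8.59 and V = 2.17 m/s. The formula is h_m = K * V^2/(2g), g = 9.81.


Minor loss formula: h_m = K * V^2/(2g).
V^2 = 2.17^2 = 4.7089.
V^2/(2g) = 4.7089 / 19.62 = 0.24 m.
h_m = 8.59 * 0.24 = 2.0616 m.

2.0616


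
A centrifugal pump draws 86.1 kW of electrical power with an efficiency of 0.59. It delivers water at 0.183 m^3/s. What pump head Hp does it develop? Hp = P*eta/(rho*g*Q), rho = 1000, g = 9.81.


Pump head formula: Hp = P * eta / (rho * g * Q).
Numerator: P * eta = 86.1 * 1000 * 0.59 = 50799.0 W.
Denominator: rho * g * Q = 1000 * 9.81 * 0.183 = 1795.23.
Hp = 50799.0 / 1795.23 = 28.3 m.

28.3


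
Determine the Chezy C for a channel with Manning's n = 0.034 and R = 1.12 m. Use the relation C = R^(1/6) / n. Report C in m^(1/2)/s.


The Chezy coefficient relates to Manning's n through C = R^(1/6) / n.
R^(1/6) = 1.12^(1/6) = 1.019068.
C = 1.019068 / 0.034 = 29.97 m^(1/2)/s.

29.97


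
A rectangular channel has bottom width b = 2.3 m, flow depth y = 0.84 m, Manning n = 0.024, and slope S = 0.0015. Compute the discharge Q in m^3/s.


For a rectangular channel, the cross-sectional area A = b * y = 2.3 * 0.84 = 1.93 m^2.
The wetted perimeter P = b + 2y = 2.3 + 2*0.84 = 3.98 m.
Hydraulic radius R = A/P = 1.93/3.98 = 0.4854 m.
Velocity V = (1/n)*R^(2/3)*S^(1/2) = (1/0.024)*0.4854^(2/3)*0.0015^(1/2) = 0.9967 m/s.
Discharge Q = A * V = 1.93 * 0.9967 = 1.926 m^3/s.

1.926


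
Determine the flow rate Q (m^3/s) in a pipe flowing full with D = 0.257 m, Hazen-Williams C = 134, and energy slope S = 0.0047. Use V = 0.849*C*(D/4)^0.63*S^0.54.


For a full circular pipe, R = D/4 = 0.257/4 = 0.0643 m.
V = 0.849 * 134 * 0.0643^0.63 * 0.0047^0.54
  = 0.849 * 134 * 0.177403 * 0.055326
  = 1.1166 m/s.
Pipe area A = pi*D^2/4 = pi*0.257^2/4 = 0.0519 m^2.
Q = A * V = 0.0519 * 1.1166 = 0.0579 m^3/s.

0.0579


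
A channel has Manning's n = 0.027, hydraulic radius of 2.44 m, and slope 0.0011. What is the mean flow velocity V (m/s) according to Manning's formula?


Manning's equation gives V = (1/n) * R^(2/3) * S^(1/2).
First, compute R^(2/3) = 2.44^(2/3) = 1.8124.
Next, S^(1/2) = 0.0011^(1/2) = 0.033166.
Then 1/n = 1/0.027 = 37.04.
V = 37.04 * 1.8124 * 0.033166 = 2.2263 m/s.

2.2263


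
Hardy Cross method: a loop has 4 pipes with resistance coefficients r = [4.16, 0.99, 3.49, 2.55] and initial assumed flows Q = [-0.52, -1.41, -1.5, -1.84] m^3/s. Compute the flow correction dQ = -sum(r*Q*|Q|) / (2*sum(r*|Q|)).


Numerator terms (r*Q*|Q|): 4.16*-0.52*|-0.52| = -1.1249; 0.99*-1.41*|-1.41| = -1.9682; 3.49*-1.5*|-1.5| = -7.8525; 2.55*-1.84*|-1.84| = -8.6333.
Sum of numerator = -19.5789.
Denominator terms (r*|Q|): 4.16*|-0.52| = 2.1632; 0.99*|-1.41| = 1.3959; 3.49*|-1.5| = 5.235; 2.55*|-1.84| = 4.692.
2 * sum of denominator = 2 * 13.4861 = 26.9722.
dQ = --19.5789 / 26.9722 = 0.7259 m^3/s.

0.7259


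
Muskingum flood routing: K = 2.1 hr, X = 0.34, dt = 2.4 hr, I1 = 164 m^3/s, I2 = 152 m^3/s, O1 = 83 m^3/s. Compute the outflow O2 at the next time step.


Muskingum coefficients:
denom = 2*K*(1-X) + dt = 2*2.1*(1-0.34) + 2.4 = 5.172.
C0 = (dt - 2*K*X)/denom = (2.4 - 2*2.1*0.34)/5.172 = 0.1879.
C1 = (dt + 2*K*X)/denom = (2.4 + 2*2.1*0.34)/5.172 = 0.7401.
C2 = (2*K*(1-X) - dt)/denom = 0.0719.
O2 = C0*I2 + C1*I1 + C2*O1
   = 0.1879*152 + 0.7401*164 + 0.0719*83
   = 155.92 m^3/s.

155.92


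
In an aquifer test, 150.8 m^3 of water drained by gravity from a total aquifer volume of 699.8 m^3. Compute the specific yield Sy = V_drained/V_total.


Specific yield Sy = Volume drained / Total volume.
Sy = 150.8 / 699.8
   = 0.2155.

0.2155


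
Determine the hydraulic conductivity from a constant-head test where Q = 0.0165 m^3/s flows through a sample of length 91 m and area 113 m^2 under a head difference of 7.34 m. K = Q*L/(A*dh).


From K = Q*L / (A*dh):
Numerator: Q*L = 0.0165 * 91 = 1.5015.
Denominator: A*dh = 113 * 7.34 = 829.42.
K = 1.5015 / 829.42 = 0.00181 m/s.

0.00181


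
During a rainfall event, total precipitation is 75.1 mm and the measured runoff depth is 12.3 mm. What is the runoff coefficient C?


The runoff coefficient C = runoff depth / rainfall depth.
C = 12.3 / 75.1
  = 0.1638.

0.1638


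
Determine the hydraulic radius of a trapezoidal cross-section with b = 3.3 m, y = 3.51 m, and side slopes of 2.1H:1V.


For a trapezoidal section with side slope z:
A = (b + z*y)*y = (3.3 + 2.1*3.51)*3.51 = 37.455 m^2.
P = b + 2*y*sqrt(1 + z^2) = 3.3 + 2*3.51*sqrt(1 + 2.1^2) = 19.628 m.
R = A/P = 37.455 / 19.628 = 1.9082 m.

1.9082


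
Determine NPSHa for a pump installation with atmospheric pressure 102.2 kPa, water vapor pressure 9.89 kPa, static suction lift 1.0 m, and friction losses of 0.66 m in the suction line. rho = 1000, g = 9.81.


NPSHa = p_atm/(rho*g) - z_s - hf_s - p_vap/(rho*g).
p_atm/(rho*g) = 102.2*1000 / (1000*9.81) = 10.418 m.
p_vap/(rho*g) = 9.89*1000 / (1000*9.81) = 1.008 m.
NPSHa = 10.418 - 1.0 - 0.66 - 1.008
      = 7.75 m.

7.75


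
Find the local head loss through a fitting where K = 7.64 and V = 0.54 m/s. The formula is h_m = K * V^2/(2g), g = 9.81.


Minor loss formula: h_m = K * V^2/(2g).
V^2 = 0.54^2 = 0.2916.
V^2/(2g) = 0.2916 / 19.62 = 0.0149 m.
h_m = 7.64 * 0.0149 = 0.1135 m.

0.1135


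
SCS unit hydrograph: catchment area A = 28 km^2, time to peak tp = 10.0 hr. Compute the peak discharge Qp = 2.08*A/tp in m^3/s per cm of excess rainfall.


SCS formula: Qp = 2.08 * A / tp.
Qp = 2.08 * 28 / 10.0
   = 58.24 / 10.0
   = 5.82 m^3/s per cm.

5.82


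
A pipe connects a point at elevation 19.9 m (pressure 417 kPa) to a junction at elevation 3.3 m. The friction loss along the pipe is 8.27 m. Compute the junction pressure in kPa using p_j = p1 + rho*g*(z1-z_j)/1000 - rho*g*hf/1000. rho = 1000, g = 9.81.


Junction pressure: p_j = p1 + rho*g*(z1 - z_j)/1000 - rho*g*hf/1000.
Elevation term = 1000*9.81*(19.9 - 3.3)/1000 = 162.846 kPa.
Friction term = 1000*9.81*8.27/1000 = 81.129 kPa.
p_j = 417 + 162.846 - 81.129 = 498.72 kPa.

498.72


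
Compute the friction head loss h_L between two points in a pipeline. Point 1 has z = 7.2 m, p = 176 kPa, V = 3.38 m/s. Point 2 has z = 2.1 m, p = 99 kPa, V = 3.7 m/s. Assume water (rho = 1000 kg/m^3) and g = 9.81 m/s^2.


Total head at each section: H = z + p/(rho*g) + V^2/(2g).
H1 = 7.2 + 176*1000/(1000*9.81) + 3.38^2/(2*9.81)
   = 7.2 + 17.941 + 0.5823
   = 25.723 m.
H2 = 2.1 + 99*1000/(1000*9.81) + 3.7^2/(2*9.81)
   = 2.1 + 10.092 + 0.6978
   = 12.89 m.
h_L = H1 - H2 = 25.723 - 12.89 = 12.834 m.

12.834


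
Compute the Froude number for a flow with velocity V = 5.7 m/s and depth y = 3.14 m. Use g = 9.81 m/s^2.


The Froude number is defined as Fr = V / sqrt(g*y).
g*y = 9.81 * 3.14 = 30.8034.
sqrt(g*y) = sqrt(30.8034) = 5.5501.
Fr = 5.7 / 5.5501 = 1.027.

1.027


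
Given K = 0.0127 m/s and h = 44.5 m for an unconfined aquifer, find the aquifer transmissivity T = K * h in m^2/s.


Transmissivity is defined as T = K * h.
T = 0.0127 * 44.5
  = 0.5651 m^2/s.

0.5651


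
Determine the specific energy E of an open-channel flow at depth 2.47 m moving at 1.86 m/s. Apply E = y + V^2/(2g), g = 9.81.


Specific energy E = y + V^2/(2g).
Velocity head = V^2/(2g) = 1.86^2 / (2*9.81) = 3.4596 / 19.62 = 0.1763 m.
E = 2.47 + 0.1763 = 2.6463 m.

2.6463


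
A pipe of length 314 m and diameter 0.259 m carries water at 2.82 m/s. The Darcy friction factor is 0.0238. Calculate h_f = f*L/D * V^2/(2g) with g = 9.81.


Darcy-Weisbach equation: h_f = f * (L/D) * V^2/(2g).
f * L/D = 0.0238 * 314/0.259 = 28.8541.
V^2/(2g) = 2.82^2 / (2*9.81) = 7.9524 / 19.62 = 0.4053 m.
h_f = 28.8541 * 0.4053 = 11.695 m.

11.695


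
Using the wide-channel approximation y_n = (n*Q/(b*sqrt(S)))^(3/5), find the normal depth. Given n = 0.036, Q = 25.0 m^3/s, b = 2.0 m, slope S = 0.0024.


We use the wide-channel approximation y_n = (n*Q/(b*sqrt(S)))^(3/5).
sqrt(S) = sqrt(0.0024) = 0.04899.
Numerator: n*Q = 0.036 * 25.0 = 0.9.
Denominator: b*sqrt(S) = 2.0 * 0.04899 = 0.09798.
arg = 9.1856.
y_n = 9.1856^(3/5) = 3.7832 m.

3.7832


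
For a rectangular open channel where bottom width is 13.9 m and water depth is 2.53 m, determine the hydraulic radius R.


For a rectangular section:
Flow area A = b * y = 13.9 * 2.53 = 35.17 m^2.
Wetted perimeter P = b + 2y = 13.9 + 2*2.53 = 18.96 m.
Hydraulic radius R = A/P = 35.17 / 18.96 = 1.8548 m.

1.8548


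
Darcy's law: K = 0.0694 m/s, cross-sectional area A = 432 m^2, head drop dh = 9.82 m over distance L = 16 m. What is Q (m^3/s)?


Darcy's law: Q = K * A * i, where i = dh/L.
Hydraulic gradient i = 9.82 / 16 = 0.61375.
Q = 0.0694 * 432 * 0.61375
  = 18.4007 m^3/s.

18.4007


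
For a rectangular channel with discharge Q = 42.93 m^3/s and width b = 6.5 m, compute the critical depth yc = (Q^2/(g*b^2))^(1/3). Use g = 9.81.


Using yc = (Q^2 / (g * b^2))^(1/3):
Q^2 = 42.93^2 = 1842.98.
g * b^2 = 9.81 * 6.5^2 = 9.81 * 42.25 = 414.47.
Q^2 / (g*b^2) = 1842.98 / 414.47 = 4.4466.
yc = 4.4466^(1/3) = 1.6444 m.

1.6444


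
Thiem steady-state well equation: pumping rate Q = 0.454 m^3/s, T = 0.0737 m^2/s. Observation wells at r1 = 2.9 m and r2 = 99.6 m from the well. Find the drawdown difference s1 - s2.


Thiem equation: s1 - s2 = Q/(2*pi*T) * ln(r2/r1).
ln(r2/r1) = ln(99.6/2.9) = 3.5365.
Q/(2*pi*T) = 0.454 / (2*pi*0.0737) = 0.454 / 0.4631 = 0.9804.
s1 - s2 = 0.9804 * 3.5365 = 3.4672 m.

3.4672


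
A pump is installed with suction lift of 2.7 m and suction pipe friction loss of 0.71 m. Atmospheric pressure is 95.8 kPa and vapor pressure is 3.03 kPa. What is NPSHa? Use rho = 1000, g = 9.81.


NPSHa = p_atm/(rho*g) - z_s - hf_s - p_vap/(rho*g).
p_atm/(rho*g) = 95.8*1000 / (1000*9.81) = 9.766 m.
p_vap/(rho*g) = 3.03*1000 / (1000*9.81) = 0.309 m.
NPSHa = 9.766 - 2.7 - 0.71 - 0.309
      = 6.05 m.

6.05


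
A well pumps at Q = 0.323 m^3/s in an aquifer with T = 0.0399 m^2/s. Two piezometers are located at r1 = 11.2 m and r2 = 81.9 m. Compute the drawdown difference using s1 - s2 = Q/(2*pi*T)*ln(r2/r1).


Thiem equation: s1 - s2 = Q/(2*pi*T) * ln(r2/r1).
ln(r2/r1) = ln(81.9/11.2) = 1.9896.
Q/(2*pi*T) = 0.323 / (2*pi*0.0399) = 0.323 / 0.2507 = 1.2884.
s1 - s2 = 1.2884 * 1.9896 = 2.5634 m.

2.5634


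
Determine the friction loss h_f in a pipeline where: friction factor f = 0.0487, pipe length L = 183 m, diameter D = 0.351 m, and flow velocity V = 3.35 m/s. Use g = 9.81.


Darcy-Weisbach equation: h_f = f * (L/D) * V^2/(2g).
f * L/D = 0.0487 * 183/0.351 = 25.3906.
V^2/(2g) = 3.35^2 / (2*9.81) = 11.2225 / 19.62 = 0.572 m.
h_f = 25.3906 * 0.572 = 14.523 m.

14.523


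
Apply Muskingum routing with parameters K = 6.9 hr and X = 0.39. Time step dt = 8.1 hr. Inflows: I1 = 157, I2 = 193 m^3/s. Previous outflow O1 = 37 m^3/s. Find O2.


Muskingum coefficients:
denom = 2*K*(1-X) + dt = 2*6.9*(1-0.39) + 8.1 = 16.518.
C0 = (dt - 2*K*X)/denom = (8.1 - 2*6.9*0.39)/16.518 = 0.1645.
C1 = (dt + 2*K*X)/denom = (8.1 + 2*6.9*0.39)/16.518 = 0.8162.
C2 = (2*K*(1-X) - dt)/denom = 0.0193.
O2 = C0*I2 + C1*I1 + C2*O1
   = 0.1645*193 + 0.8162*157 + 0.0193*37
   = 160.61 m^3/s.

160.61


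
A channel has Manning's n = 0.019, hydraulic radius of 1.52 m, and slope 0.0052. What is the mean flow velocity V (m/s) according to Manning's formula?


Manning's equation gives V = (1/n) * R^(2/3) * S^(1/2).
First, compute R^(2/3) = 1.52^(2/3) = 1.322.
Next, S^(1/2) = 0.0052^(1/2) = 0.072111.
Then 1/n = 1/0.019 = 52.63.
V = 52.63 * 1.322 * 0.072111 = 5.0174 m/s.

5.0174


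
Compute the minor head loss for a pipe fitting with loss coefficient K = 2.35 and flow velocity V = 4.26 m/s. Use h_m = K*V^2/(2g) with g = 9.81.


Minor loss formula: h_m = K * V^2/(2g).
V^2 = 4.26^2 = 18.1476.
V^2/(2g) = 18.1476 / 19.62 = 0.925 m.
h_m = 2.35 * 0.925 = 2.1736 m.

2.1736


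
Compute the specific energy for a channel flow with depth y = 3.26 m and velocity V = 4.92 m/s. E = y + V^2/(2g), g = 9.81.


Specific energy E = y + V^2/(2g).
Velocity head = V^2/(2g) = 4.92^2 / (2*9.81) = 24.2064 / 19.62 = 1.2338 m.
E = 3.26 + 1.2338 = 4.4938 m.

4.4938


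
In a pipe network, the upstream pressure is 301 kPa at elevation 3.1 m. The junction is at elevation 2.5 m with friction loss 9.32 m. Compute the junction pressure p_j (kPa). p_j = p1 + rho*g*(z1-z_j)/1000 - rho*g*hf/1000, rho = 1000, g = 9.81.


Junction pressure: p_j = p1 + rho*g*(z1 - z_j)/1000 - rho*g*hf/1000.
Elevation term = 1000*9.81*(3.1 - 2.5)/1000 = 5.886 kPa.
Friction term = 1000*9.81*9.32/1000 = 91.429 kPa.
p_j = 301 + 5.886 - 91.429 = 215.46 kPa.

215.46
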